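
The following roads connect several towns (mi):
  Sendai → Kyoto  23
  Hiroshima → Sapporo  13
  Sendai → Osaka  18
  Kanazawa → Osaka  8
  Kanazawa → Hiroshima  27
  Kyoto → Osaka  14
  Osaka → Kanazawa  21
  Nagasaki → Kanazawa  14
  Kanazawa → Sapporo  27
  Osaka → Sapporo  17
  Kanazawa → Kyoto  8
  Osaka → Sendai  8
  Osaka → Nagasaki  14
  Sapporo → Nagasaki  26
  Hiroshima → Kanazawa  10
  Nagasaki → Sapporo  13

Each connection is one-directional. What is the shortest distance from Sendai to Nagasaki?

32

A few of the Sendai→Nagasaki routes:
Sendai-Osaka-Nagasaki: 18 + 14 = 32
Sendai-Kyoto-Osaka-Nagasaki: 23 + 14 + 14 = 51
Sendai-Osaka-Sapporo-Nagasaki: 18 + 17 + 26 = 61
Sendai-Kyoto-Osaka-Sapporo-Nagasaki: 23 + 14 + 17 + 26 = 80
Best route has total 32 mi.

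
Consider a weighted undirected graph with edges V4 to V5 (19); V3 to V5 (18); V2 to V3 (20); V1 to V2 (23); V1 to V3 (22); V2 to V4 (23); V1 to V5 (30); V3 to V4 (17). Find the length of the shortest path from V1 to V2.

Some routes from V1 to V2:
V1→V3→V2: 22 + 20 = 42
V1→V2: 23
V1→V3→V4→V2: 22 + 17 + 23 = 62
Shortest: 23.

23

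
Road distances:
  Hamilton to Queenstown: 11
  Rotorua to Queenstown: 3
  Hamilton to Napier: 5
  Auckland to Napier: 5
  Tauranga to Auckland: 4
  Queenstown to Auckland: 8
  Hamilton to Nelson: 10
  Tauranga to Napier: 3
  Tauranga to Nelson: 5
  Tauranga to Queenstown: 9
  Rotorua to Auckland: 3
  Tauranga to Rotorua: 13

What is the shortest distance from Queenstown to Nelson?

14

Comparing a few candidate routes:
Queenstown → Tauranga → Nelson: 9 + 5 = 14
Queenstown → Auckland → Tauranga → Nelson: 8 + 4 + 5 = 17
Queenstown → Rotorua → Auckland → Tauranga → Nelson: 3 + 3 + 4 + 5 = 15
Shortest: 14.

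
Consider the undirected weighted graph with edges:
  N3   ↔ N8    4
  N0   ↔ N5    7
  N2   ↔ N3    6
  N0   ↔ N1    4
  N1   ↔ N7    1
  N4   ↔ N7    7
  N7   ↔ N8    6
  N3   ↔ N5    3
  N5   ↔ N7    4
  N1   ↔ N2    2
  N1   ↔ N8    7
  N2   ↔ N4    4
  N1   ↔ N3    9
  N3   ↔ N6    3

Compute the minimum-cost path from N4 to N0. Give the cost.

Some routes from N4 to N0:
N4 → N7 → N5 → N0: 7 + 4 + 7 = 18
N4 → N2 → N1 → N0: 4 + 2 + 4 = 10
N4 → N7 → N1 → N0: 7 + 1 + 4 = 12
N4 → N2 → N1 → N7 → N5 → N0: 4 + 2 + 1 + 4 + 7 = 18
Shortest: 10.

10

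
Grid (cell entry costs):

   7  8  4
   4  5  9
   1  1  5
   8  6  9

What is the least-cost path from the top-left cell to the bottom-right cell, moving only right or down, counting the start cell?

27

Take [0,0] -> [1,0] -> [2,0] -> [2,1] -> [2,2] -> [3,2] for a total of 7 + 4 + 1 + 1 + 5 + 9 = 27.
(Top row then right column would cost 42.)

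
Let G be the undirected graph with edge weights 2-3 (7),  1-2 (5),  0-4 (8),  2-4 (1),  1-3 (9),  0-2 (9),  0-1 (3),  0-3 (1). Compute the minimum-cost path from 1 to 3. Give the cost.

Comparing a few candidate routes:
1-3: 9
1-2-0-3: 5 + 9 + 1 = 15
1-0-3: 3 + 1 = 4
1-2-3: 5 + 7 = 12
Best route has total 4.

4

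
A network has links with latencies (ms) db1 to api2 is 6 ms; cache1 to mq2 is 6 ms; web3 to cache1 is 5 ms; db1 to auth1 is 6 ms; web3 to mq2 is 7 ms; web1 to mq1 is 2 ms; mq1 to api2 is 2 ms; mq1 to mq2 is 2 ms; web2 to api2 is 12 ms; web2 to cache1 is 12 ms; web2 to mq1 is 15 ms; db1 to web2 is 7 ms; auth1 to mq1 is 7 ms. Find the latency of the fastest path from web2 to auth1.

Comparing a few candidate routes:
web2→api2→mq1→auth1: 12 + 2 + 7 = 21
web2→mq1→auth1: 15 + 7 = 22
web2→db1→auth1: 7 + 6 = 13
The minimum is 13 ms.

13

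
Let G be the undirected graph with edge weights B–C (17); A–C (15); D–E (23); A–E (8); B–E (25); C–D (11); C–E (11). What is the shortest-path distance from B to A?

Some routes from B to A:
B -> C -> E -> A: 17 + 11 + 8 = 36
B -> E -> A: 25 + 8 = 33
B -> C -> D -> E -> A: 17 + 11 + 23 + 8 = 59
B -> E -> C -> A: 25 + 11 + 15 = 51
B -> C -> A: 17 + 15 = 32
Shortest: 32.

32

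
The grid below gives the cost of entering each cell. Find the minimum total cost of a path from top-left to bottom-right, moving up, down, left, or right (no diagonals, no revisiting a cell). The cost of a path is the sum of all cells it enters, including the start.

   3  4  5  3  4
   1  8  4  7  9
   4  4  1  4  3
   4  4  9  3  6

Path r0c0 r1c0 r2c0 r2c1 r2c2 r2c3 r2c4 r3c4: 3 + 1 + 4 + 4 + 1 + 4 + 3 + 6 = 26.

26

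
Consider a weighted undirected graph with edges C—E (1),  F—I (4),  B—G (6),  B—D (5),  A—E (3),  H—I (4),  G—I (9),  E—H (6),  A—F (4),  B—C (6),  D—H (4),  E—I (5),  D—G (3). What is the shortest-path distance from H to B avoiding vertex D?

13

Checking several routes:
H - E - C - B: 6 + 1 + 6 = 13
H - I - E - C - B: 4 + 5 + 1 + 6 = 16
H - I - G - B: 4 + 9 + 6 = 19
Shortest: 13.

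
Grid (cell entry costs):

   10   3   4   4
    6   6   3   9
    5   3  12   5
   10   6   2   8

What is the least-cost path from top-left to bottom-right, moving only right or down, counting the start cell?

Cheapest: (0,0)→(0,1)→(1,1)→(2,1)→(3,1)→(3,2)→(3,3)
  10 + 3 + 6 + 3 + 6 + 2 + 8 = 38
(Top row then right column would cost 43.)

38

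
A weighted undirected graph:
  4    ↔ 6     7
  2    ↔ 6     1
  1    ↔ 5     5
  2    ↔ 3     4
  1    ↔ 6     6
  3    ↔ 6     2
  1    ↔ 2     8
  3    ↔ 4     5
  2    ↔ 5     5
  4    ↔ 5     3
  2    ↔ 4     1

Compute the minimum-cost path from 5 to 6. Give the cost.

5

Checking several routes:
5 - 4 - 2 - 6: 3 + 1 + 1 = 5
5 - 4 - 2 - 3 - 6: 3 + 1 + 4 + 2 = 10
5 - 2 - 6: 5 + 1 = 6
5 - 4 - 3 - 6: 3 + 5 + 2 = 10
The minimum is 5.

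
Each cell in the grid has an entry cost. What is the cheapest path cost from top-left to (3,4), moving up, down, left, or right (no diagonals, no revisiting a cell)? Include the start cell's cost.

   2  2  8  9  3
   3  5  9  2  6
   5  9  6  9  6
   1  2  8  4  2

27

Best path: [0,0] → [1,0] → [2,0] → [3,0] → [3,1] → [3,2] → [3,3] → [3,4]
Cost: 2 + 3 + 5 + 1 + 2 + 8 + 4 + 2 = 27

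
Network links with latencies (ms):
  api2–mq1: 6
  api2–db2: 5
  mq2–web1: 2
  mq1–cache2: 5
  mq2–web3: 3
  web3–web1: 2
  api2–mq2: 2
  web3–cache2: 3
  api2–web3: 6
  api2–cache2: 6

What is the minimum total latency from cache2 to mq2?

6

Comparing a few candidate routes:
cache2 → api2 → mq2: 6 + 2 = 8
cache2 → web3 → web1 → mq2: 3 + 2 + 2 = 7
cache2 → web3 → mq2: 3 + 3 = 6
cache2 → web3 → api2 → mq2: 3 + 6 + 2 = 11
Best route has total 6 ms.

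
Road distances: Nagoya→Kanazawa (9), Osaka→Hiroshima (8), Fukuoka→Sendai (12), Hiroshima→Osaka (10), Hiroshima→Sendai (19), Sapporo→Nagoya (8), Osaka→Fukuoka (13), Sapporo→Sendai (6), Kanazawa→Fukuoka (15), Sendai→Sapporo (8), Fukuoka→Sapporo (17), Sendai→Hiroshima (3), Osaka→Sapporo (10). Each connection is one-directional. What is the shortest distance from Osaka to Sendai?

16

Routes from Osaka to Sendai:
Osaka→Fukuoka→Sendai: 13 + 12 = 25
Osaka→Sapporo→Sendai: 10 + 6 = 16
Osaka→Sapporo→Nagoya→Kanazawa→Fukuoka→Sendai: 10 + 8 + 9 + 15 + 12 = 54
Osaka→Hiroshima→Sendai: 8 + 19 = 27
Osaka→Fukuoka→Sapporo→Sendai: 13 + 17 + 6 = 36
The minimum is 16.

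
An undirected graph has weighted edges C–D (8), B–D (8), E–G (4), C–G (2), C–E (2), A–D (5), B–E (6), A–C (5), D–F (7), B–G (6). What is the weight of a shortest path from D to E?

10

A few of the D→E routes:
D→A→C→G→E: 5 + 5 + 2 + 4 = 16
D→C→E: 8 + 2 = 10
D→C→G→E: 8 + 2 + 4 = 14
D→A→C→E: 5 + 5 + 2 = 12
D→B→E: 8 + 6 = 14
Best route has total 10.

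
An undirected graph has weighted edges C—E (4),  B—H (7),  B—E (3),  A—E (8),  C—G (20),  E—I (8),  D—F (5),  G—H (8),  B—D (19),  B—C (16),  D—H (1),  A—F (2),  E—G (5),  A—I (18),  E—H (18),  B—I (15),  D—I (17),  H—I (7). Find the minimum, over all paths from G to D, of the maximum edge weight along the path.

7

Checking several routes:
G - H - I - E - A - F - D: max(8, 7, 8, 8, 2, 5) = 8
G - E - I - H - D: max(5, 8, 7, 1) = 8
G - H - B - E - A - F - D: max(8, 7, 3, 8, 2, 5) = 8
G - E - B - H - D: max(5, 3, 7, 1) = 7
G - E - A - F - D: max(5, 8, 2, 5) = 8
Best route has worst link 7.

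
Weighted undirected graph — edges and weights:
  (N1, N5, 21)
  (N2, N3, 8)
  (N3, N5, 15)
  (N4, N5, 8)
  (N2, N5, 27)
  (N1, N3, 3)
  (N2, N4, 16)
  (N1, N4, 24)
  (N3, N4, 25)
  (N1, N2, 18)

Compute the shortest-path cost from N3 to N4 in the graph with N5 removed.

24

Routes from N3 to N4 avoiding N5:
N3 - N1 - N4: 3 + 24 = 27
N3 - N1 - N2 - N4: 3 + 18 + 16 = 37
N3 - N2 - N1 - N4: 8 + 18 + 24 = 50
N3 - N2 - N4: 8 + 16 = 24
N3 - N4: 25
The minimum is 24.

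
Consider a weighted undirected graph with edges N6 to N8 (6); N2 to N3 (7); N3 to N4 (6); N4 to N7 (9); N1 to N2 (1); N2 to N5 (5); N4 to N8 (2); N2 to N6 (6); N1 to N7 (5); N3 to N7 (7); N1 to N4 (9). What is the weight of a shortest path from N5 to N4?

Comparing a few candidate routes:
N5 - N2 - N1 - N4: 5 + 1 + 9 = 15
N5 - N2 - N1 - N7 - N4: 5 + 1 + 5 + 9 = 20
N5 - N2 - N6 - N8 - N4: 5 + 6 + 6 + 2 = 19
N5 - N2 - N3 - N4: 5 + 7 + 6 = 18
N5 - N2 - N1 - N7 - N3 - N4: 5 + 1 + 5 + 7 + 6 = 24
Shortest: 15.

15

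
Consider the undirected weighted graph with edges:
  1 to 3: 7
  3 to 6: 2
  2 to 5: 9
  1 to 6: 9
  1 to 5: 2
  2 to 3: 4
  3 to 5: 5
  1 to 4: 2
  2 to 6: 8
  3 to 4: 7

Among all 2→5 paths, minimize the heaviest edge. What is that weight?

A few of the 2→5 routes:
2 → 3 → 1 → 5: max(4, 7, 2) = 7
2 → 3 → 4 → 1 → 5: max(4, 7, 2, 2) = 7
2 → 3 → 5: max(4, 5) = 5
2 → 6 → 3 → 1 → 5: max(8, 2, 7, 2) = 8
2 → 6 → 3 → 5: max(8, 2, 5) = 8
Smallest bottleneck: 5.

5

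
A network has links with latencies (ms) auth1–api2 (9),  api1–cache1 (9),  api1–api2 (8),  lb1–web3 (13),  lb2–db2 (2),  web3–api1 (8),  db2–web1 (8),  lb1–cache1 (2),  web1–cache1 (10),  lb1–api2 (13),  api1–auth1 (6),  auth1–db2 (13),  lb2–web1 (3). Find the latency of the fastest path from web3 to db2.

Some routes from web3 to db2:
web3 -> api1 -> cache1 -> web1 -> lb2 -> db2: 8 + 9 + 10 + 3 + 2 = 32
web3 -> api1 -> api2 -> auth1 -> db2: 8 + 8 + 9 + 13 = 38
web3 -> lb1 -> cache1 -> web1 -> lb2 -> db2: 13 + 2 + 10 + 3 + 2 = 30
web3 -> api1 -> auth1 -> db2: 8 + 6 + 13 = 27
web3 -> lb1 -> cache1 -> web1 -> db2: 13 + 2 + 10 + 8 = 33
web3 -> api1 -> cache1 -> web1 -> db2: 8 + 9 + 10 + 8 = 35
Shortest: 27 ms.

27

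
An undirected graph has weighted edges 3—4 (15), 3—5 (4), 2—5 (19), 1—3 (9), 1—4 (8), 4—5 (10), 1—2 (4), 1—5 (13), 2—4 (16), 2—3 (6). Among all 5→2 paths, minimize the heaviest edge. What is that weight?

6

Comparing a few candidate routes:
5 - 3 - 2: max(4, 6) = 6
5 - 3 - 1 - 2: max(4, 9, 4) = 9
5 - 4 - 1 - 3 - 2: max(10, 8, 9, 6) = 10
Smallest bottleneck: 6.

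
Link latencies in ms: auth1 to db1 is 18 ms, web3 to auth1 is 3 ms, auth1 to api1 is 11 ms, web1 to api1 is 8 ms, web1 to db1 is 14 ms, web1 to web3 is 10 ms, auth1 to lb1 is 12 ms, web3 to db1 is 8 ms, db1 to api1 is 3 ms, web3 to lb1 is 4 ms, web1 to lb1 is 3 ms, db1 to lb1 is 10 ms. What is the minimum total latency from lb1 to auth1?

A few of the lb1→auth1 routes:
lb1→auth1: 12
lb1→web1→web3→auth1: 3 + 10 + 3 = 16
lb1→web3→auth1: 4 + 3 = 7
lb1→db1→web3→auth1: 10 + 8 + 3 = 21
Shortest: 7 ms.

7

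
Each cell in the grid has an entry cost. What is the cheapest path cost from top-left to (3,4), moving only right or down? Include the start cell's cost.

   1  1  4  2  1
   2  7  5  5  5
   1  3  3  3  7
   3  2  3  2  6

20

Cheapest: (0,0)→(1,0)→(2,0)→(2,1)→(3,1)→(3,2)→(3,3)→(3,4)
  1 + 2 + 1 + 3 + 2 + 3 + 2 + 6 = 20
For comparison, the top-then-right route costs 27.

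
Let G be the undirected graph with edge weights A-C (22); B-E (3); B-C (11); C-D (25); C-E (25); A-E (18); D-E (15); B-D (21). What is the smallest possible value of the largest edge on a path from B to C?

11

Some routes from B to C:
B→D→E→A→C: max(21, 15, 18, 22) = 22
B→E→A→C: max(3, 18, 22) = 22
B→C: max(11) = 11
Smallest bottleneck: 11.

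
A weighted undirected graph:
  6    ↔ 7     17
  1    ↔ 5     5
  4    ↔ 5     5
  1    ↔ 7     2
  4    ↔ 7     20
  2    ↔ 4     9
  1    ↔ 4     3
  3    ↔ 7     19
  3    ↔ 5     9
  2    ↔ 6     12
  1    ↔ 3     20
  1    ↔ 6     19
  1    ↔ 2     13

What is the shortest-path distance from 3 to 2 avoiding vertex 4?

Comparing a few candidate routes:
3 - 5 - 1 - 6 - 2: 9 + 5 + 19 + 12 = 45
3 - 7 - 1 - 2: 19 + 2 + 13 = 34
3 - 5 - 1 - 2: 9 + 5 + 13 = 27
3 - 1 - 2: 20 + 13 = 33
3 - 5 - 1 - 7 - 6 - 2: 9 + 5 + 2 + 17 + 12 = 45
3 - 7 - 6 - 2: 19 + 17 + 12 = 48
Shortest: 27.

27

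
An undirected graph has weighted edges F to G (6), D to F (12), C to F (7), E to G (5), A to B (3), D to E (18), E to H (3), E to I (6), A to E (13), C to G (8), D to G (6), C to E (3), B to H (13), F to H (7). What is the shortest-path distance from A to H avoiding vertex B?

16

Checking several routes:
A→E→H: 13 + 3 = 16
A→E→C→F→H: 13 + 3 + 7 + 7 = 30
A→E→G→F→H: 13 + 5 + 6 + 7 = 31
A→E→C→G→F→H: 13 + 3 + 8 + 6 + 7 = 37
A→E→G→C→F→H: 13 + 5 + 8 + 7 + 7 = 40
Best route has total 16.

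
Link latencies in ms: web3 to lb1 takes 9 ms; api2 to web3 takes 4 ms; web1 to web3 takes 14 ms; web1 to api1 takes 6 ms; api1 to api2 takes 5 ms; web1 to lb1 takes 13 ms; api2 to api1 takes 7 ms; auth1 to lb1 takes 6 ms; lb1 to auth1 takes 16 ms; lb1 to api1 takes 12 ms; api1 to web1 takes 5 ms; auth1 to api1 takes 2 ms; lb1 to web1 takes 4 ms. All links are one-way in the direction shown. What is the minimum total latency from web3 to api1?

19

Routes from web3 to api1:
web3 → lb1 → web1 → api1: 9 + 4 + 6 = 19
web3 → lb1 → api1: 9 + 12 = 21
web3 → lb1 → auth1 → api1: 9 + 16 + 2 = 27
The minimum is 19 ms.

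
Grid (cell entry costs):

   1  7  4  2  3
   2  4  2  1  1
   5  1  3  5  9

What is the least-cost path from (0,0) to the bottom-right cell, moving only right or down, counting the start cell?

20

Best path: (0,0)→(1,0)→(1,1)→(1,2)→(1,3)→(1,4)→(2,4)
Cost: 1 + 2 + 4 + 2 + 1 + 1 + 9 = 20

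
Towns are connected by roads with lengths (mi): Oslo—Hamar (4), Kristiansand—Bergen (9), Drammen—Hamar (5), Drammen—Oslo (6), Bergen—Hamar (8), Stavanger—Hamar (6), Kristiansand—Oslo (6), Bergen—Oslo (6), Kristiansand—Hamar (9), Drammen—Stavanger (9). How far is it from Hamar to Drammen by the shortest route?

5

A few of the Hamar→Drammen routes:
Hamar -> Oslo -> Drammen: 4 + 6 = 10
Hamar -> Bergen -> Oslo -> Drammen: 8 + 6 + 6 = 20
Hamar -> Stavanger -> Drammen: 6 + 9 = 15
Hamar -> Drammen: 5
The minimum is 5 mi.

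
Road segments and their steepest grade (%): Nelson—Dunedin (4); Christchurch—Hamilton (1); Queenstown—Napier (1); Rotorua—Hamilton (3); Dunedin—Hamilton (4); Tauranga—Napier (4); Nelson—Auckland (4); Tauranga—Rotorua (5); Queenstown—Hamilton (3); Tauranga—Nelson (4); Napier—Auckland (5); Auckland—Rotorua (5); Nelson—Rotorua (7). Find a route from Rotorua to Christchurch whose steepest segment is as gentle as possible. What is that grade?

Checking several routes:
Rotorua-Hamilton-Christchurch: max(3, 1) = 3
Rotorua-Auckland-Nelson-Tauranga-Napier-Queenstown-Hamilton-Christchurch: max(5, 4, 4, 4, 1, 3, 1) = 5
Rotorua-Auckland-Nelson-Dunedin-Hamilton-Christchurch: max(5, 4, 4, 4, 1) = 5
The minimum achievable maximum is 3%.

3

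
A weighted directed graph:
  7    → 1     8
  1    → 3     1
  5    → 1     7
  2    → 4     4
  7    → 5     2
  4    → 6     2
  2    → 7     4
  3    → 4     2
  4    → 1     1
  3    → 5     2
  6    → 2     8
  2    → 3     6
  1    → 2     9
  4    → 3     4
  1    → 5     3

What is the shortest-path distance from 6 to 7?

12

Candidate routes:
6-2-7: 8 + 4 = 12
Shortest: 12.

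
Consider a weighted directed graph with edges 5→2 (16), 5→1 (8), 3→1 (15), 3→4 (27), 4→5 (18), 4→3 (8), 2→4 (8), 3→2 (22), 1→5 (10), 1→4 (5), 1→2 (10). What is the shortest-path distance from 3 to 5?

25

Paths from 3 to 5:
3→2→4→5: 22 + 8 + 18 = 48
3→1→2→4→5: 15 + 10 + 8 + 18 = 51
3→1→4→5: 15 + 5 + 18 = 38
3→1→5: 15 + 10 = 25
3→4→5: 27 + 18 = 45
Best route has total 25.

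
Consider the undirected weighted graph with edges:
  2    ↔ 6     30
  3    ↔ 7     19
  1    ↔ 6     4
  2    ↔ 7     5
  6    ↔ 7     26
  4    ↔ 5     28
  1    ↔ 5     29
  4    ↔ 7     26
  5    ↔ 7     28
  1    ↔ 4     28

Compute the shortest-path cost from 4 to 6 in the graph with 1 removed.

52

Routes from 4 to 6 avoiding 1:
4 - 5 - 7 - 6: 28 + 28 + 26 = 82
4 - 7 - 2 - 6: 26 + 5 + 30 = 61
4 - 7 - 6: 26 + 26 = 52
4 - 5 - 7 - 2 - 6: 28 + 28 + 5 + 30 = 91
Best route has total 52.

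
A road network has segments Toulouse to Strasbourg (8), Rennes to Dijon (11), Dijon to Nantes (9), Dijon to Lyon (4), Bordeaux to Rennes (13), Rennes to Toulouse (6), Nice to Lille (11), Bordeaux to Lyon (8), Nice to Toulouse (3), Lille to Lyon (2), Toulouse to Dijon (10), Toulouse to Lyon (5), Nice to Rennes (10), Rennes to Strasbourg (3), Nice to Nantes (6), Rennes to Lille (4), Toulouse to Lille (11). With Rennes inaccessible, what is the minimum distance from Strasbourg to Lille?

15

Checking several routes:
Strasbourg→Toulouse→Lille: 8 + 11 = 19
Strasbourg→Toulouse→Lyon→Lille: 8 + 5 + 2 = 15
Strasbourg→Toulouse→Nice→Lille: 8 + 3 + 11 = 22
Strasbourg→Toulouse→Dijon→Lyon→Lille: 8 + 10 + 4 + 2 = 24
Best route has total 15.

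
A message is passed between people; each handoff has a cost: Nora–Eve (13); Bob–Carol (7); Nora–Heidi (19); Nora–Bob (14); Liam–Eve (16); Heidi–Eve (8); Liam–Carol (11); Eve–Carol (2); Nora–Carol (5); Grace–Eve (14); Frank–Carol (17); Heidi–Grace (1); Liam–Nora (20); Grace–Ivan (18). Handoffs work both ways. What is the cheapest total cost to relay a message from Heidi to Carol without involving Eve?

Routes from Heidi to Carol avoiding Eve:
Heidi-Nora-Carol: 19 + 5 = 24
Heidi-Nora-Liam-Carol: 19 + 20 + 11 = 50
Heidi-Nora-Bob-Carol: 19 + 14 + 7 = 40
Best route has total 24.

24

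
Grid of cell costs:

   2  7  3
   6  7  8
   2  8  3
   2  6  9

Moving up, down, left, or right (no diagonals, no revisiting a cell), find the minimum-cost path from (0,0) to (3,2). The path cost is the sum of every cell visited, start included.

Cheapest: (0,0) (1,0) (2,0) (3,0) (3,1) (3,2)
  2 + 6 + 2 + 2 + 6 + 9 = 27

27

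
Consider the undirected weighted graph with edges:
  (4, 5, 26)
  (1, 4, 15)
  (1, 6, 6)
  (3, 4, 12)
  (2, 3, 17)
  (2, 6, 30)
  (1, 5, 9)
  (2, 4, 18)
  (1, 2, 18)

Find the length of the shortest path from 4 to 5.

24

Comparing a few candidate routes:
4 → 2 → 1 → 5: 18 + 18 + 9 = 45
4 → 1 → 5: 15 + 9 = 24
4 → 5: 26
Best route has total 24.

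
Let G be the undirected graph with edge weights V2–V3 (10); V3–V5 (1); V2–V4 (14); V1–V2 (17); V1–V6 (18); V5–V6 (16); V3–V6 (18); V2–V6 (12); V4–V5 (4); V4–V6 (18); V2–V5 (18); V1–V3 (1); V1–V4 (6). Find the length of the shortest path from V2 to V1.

Some routes from V2 to V1:
V2 -> V4 -> V1: 14 + 6 = 20
V2 -> V3 -> V1: 10 + 1 = 11
V2 -> V4 -> V5 -> V3 -> V1: 14 + 4 + 1 + 1 = 20
V2 -> V1: 17
V2 -> V5 -> V3 -> V1: 18 + 1 + 1 = 20
V2 -> V3 -> V5 -> V4 -> V1: 10 + 1 + 4 + 6 = 21
Shortest: 11.

11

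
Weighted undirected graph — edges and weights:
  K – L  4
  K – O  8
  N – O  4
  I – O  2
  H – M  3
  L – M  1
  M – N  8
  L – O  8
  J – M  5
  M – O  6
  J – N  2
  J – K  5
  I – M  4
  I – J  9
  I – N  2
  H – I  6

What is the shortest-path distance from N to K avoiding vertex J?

Checking several routes:
N→M→L→K: 8 + 1 + 4 = 13
N→I→M→L→K: 2 + 4 + 1 + 4 = 11
N→O→M→L→K: 4 + 6 + 1 + 4 = 15
N→O→K: 4 + 8 = 12
N→I→O→M→L→K: 2 + 2 + 6 + 1 + 4 = 15
N→I→O→K: 2 + 2 + 8 = 12
Shortest: 11.

11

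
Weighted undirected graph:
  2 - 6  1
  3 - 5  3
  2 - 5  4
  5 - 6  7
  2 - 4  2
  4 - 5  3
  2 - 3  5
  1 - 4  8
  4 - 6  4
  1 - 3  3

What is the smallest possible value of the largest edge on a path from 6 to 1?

3

A few of the 6→1 routes:
6 - 2 - 3 - 1: max(1, 5, 3) = 5
6 - 4 - 5 - 3 - 1: max(4, 3, 3, 3) = 4
6 - 4 - 2 - 5 - 3 - 1: max(4, 2, 4, 3, 3) = 4
6 - 2 - 4 - 5 - 3 - 1: max(1, 2, 3, 3, 3) = 3
6 - 2 - 5 - 3 - 1: max(1, 4, 3, 3) = 4
Best route has worst link 3.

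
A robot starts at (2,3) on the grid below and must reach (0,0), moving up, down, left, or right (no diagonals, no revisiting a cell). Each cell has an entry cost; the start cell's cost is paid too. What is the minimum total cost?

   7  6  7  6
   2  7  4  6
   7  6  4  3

27

Best path: [2,3] [2,2] [1,2] [1,1] [1,0] [0,0]
Cost: 3 + 4 + 4 + 7 + 2 + 7 = 27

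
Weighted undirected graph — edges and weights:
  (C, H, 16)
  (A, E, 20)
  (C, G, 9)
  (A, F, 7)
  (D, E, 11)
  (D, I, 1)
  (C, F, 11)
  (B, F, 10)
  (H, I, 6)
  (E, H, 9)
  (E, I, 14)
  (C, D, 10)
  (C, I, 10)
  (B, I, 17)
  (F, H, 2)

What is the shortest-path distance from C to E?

Some routes from C to E:
C→H→E: 16 + 9 = 25
C→F→H→E: 11 + 2 + 9 = 22
C→D→I→E: 10 + 1 + 14 = 25
C→I→E: 10 + 14 = 24
C→I→D→E: 10 + 1 + 11 = 22
C→D→E: 10 + 11 = 21
Shortest: 21.

21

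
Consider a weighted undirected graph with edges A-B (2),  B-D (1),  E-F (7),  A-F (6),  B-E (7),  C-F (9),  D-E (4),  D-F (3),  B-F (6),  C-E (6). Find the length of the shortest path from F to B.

4

Checking several routes:
F -> D -> B: 3 + 1 = 4
F -> A -> B: 6 + 2 = 8
F -> D -> E -> B: 3 + 4 + 7 = 14
F -> B: 6
F -> E -> B: 7 + 7 = 14
F -> E -> D -> B: 7 + 4 + 1 = 12
Best route has total 4.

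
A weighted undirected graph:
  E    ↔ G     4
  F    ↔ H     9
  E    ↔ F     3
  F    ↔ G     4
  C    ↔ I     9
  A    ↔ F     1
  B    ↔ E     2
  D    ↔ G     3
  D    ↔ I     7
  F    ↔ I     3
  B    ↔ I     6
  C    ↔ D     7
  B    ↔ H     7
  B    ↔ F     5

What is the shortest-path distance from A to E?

4

Some routes from A to E:
A→F→B→E: 1 + 5 + 2 = 8
A→F→G→E: 1 + 4 + 4 = 9
A→F→E: 1 + 3 = 4
Shortest: 4.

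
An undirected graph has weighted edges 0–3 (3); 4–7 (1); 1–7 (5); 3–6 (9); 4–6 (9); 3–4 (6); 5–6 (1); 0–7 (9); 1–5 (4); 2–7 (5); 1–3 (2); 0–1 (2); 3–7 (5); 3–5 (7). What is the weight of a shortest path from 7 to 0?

7

Some routes from 7 to 0:
7→3→0: 5 + 3 = 8
7→4→3→0: 1 + 6 + 3 = 10
7→1→0: 5 + 2 = 7
7→0: 9
7→1→3→0: 5 + 2 + 3 = 10
7→3→1→0: 5 + 2 + 2 = 9
The minimum is 7.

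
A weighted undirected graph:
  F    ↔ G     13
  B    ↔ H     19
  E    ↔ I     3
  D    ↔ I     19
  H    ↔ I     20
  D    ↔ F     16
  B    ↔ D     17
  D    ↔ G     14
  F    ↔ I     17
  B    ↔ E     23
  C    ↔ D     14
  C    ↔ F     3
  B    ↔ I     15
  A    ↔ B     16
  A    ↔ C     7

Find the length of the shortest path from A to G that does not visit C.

A few of the A→G routes:
A→B→D→F→G: 16 + 17 + 16 + 13 = 62
A→B→I→F→G: 16 + 15 + 17 + 13 = 61
A→B→D→G: 16 + 17 + 14 = 47
The minimum is 47.

47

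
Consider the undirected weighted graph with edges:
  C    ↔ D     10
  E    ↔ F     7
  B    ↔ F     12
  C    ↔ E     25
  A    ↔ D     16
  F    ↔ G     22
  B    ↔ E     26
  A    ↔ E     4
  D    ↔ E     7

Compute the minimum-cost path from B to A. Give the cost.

Some routes from B to A:
B→F→E→A: 12 + 7 + 4 = 23
B→F→E→D→A: 12 + 7 + 7 + 16 = 42
B→F→E→C→D→A: 12 + 7 + 25 + 10 + 16 = 70
B→E→A: 26 + 4 = 30
B→E→D→A: 26 + 7 + 16 = 49
Best route has total 23.

23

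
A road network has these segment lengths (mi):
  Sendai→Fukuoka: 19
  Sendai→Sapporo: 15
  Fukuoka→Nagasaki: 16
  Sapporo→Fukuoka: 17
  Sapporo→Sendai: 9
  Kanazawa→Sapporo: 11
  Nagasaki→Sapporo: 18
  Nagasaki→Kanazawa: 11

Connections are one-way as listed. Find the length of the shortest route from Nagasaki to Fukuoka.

Paths from Nagasaki to Fukuoka:
Nagasaki → Kanazawa → Sapporo → Sendai → Fukuoka: 11 + 11 + 9 + 19 = 50
Nagasaki → Sapporo → Fukuoka: 18 + 17 = 35
Nagasaki → Sapporo → Sendai → Fukuoka: 18 + 9 + 19 = 46
Nagasaki → Kanazawa → Sapporo → Fukuoka: 11 + 11 + 17 = 39
Shortest: 35 mi.

35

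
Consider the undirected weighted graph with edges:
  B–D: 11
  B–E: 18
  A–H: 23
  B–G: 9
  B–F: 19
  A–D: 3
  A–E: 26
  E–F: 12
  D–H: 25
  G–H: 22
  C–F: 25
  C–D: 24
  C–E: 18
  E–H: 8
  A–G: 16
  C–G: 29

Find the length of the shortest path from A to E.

A few of the A→E routes:
A→H→E: 23 + 8 = 31
A→D→B→E: 3 + 11 + 18 = 32
A→D→C→E: 3 + 24 + 18 = 45
A→D→H→E: 3 + 25 + 8 = 36
A→G→B→E: 16 + 9 + 18 = 43
A→E: 26
The minimum is 26.

26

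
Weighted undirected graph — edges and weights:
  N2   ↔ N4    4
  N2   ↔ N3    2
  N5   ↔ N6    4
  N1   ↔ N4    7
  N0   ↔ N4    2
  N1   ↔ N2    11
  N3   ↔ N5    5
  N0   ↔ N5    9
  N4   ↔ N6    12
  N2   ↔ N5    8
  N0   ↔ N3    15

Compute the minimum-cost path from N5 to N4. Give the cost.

Some routes from N5 to N4:
N5 -> N0 -> N4: 9 + 2 = 11
N5 -> N3 -> N2 -> N4: 5 + 2 + 4 = 11
N5 -> N6 -> N4: 4 + 12 = 16
N5 -> N2 -> N4: 8 + 4 = 12
N5 -> N3 -> N0 -> N4: 5 + 15 + 2 = 22
Best route has total 11.

11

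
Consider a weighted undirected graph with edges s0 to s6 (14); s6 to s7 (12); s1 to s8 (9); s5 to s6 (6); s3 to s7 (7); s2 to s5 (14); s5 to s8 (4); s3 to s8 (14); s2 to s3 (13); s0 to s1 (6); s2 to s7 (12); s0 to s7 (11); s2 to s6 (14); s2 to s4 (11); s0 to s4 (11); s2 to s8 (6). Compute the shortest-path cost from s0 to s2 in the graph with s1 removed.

22

Some routes from s0 to s2 avoiding s1:
s0→s6→s2: 14 + 14 = 28
s0→s7→s2: 11 + 12 = 23
s0→s4→s2: 11 + 11 = 22
The minimum is 22.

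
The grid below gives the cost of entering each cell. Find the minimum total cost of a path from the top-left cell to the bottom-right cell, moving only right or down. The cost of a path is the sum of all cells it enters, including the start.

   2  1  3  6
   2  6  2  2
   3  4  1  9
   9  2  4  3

One optimal route is [0,0] [0,1] [0,2] [1,2] [2,2] [3,2] [3,3].
Its cost is 2 + 1 + 3 + 2 + 1 + 4 + 3 = 16.

16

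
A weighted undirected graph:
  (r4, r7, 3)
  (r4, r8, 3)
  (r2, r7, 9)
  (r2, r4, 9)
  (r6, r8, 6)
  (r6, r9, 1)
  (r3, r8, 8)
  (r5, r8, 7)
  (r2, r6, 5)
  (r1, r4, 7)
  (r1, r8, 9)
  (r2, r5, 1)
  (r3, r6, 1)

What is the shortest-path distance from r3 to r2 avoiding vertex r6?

Routes from r3 to r2 avoiding r6:
r3 - r8 - r4 - r2: 8 + 3 + 9 = 20
r3 - r8 - r4 - r7 - r2: 8 + 3 + 3 + 9 = 23
r3 - r8 - r1 - r4 - r2: 8 + 9 + 7 + 9 = 33
r3 - r8 - r5 - r2: 8 + 7 + 1 = 16
r3 - r8 - r1 - r4 - r7 - r2: 8 + 9 + 7 + 3 + 9 = 36
Shortest: 16.

16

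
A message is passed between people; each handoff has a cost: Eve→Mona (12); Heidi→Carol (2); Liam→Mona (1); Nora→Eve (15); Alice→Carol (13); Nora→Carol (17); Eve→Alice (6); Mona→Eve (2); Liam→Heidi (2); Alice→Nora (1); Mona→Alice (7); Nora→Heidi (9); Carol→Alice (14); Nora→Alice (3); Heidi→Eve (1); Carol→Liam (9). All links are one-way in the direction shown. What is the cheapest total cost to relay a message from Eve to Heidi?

16

Some routes from Eve to Heidi:
Eve-Mona-Alice-Nora-Heidi: 12 + 7 + 1 + 9 = 29
Eve-Alice-Nora-Heidi: 6 + 1 + 9 = 16
Eve-Alice-Nora-Carol-Liam-Heidi: 6 + 1 + 17 + 9 + 2 = 35
Eve-Alice-Carol-Liam-Heidi: 6 + 13 + 9 + 2 = 30
Eve-Mona-Alice-Carol-Liam-Heidi: 12 + 7 + 13 + 9 + 2 = 43
Shortest: 16.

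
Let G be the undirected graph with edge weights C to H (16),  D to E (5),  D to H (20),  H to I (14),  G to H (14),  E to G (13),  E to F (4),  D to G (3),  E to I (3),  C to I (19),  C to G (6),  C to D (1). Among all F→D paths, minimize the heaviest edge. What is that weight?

5

Checking several routes:
F -> E -> G -> C -> D: max(4, 13, 6, 1) = 13
F -> E -> G -> D: max(4, 13, 3) = 13
F -> E -> I -> H -> G -> D: max(4, 3, 14, 14, 3) = 14
F -> E -> G -> H -> C -> D: max(4, 13, 14, 16, 1) = 16
F -> E -> D: max(4, 5) = 5
F -> E -> I -> H -> G -> C -> D: max(4, 3, 14, 14, 6, 1) = 14
The minimum achievable maximum is 5.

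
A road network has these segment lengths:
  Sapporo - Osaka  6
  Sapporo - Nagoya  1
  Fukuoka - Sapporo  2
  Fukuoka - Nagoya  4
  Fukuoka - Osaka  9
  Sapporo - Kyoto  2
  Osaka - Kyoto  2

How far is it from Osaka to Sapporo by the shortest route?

4

Candidate routes:
Osaka → Kyoto → Sapporo: 2 + 2 = 4
Osaka → Sapporo: 6
Osaka → Fukuoka → Nagoya → Sapporo: 9 + 4 + 1 = 14
Osaka → Fukuoka → Sapporo: 9 + 2 = 11
Best route has total 4.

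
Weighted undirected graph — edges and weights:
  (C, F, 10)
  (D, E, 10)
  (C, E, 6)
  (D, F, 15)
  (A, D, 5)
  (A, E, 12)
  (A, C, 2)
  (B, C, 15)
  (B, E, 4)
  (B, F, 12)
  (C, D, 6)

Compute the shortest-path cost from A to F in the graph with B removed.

Some routes from A to F avoiding B:
A - D - E - C - F: 5 + 10 + 6 + 10 = 31
A - C - D - F: 2 + 6 + 15 = 23
A - D - F: 5 + 15 = 20
A - E - C - F: 12 + 6 + 10 = 28
A - D - C - F: 5 + 6 + 10 = 21
A - C - F: 2 + 10 = 12
Best route has total 12.

12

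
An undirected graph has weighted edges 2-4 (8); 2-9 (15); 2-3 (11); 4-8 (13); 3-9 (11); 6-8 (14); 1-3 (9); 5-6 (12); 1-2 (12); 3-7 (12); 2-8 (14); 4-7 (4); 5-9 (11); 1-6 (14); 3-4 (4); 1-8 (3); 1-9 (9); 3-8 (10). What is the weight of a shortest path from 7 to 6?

Comparing a few candidate routes:
7→4→3→1→6: 4 + 4 + 9 + 14 = 31
7→4→3→8→6: 4 + 4 + 10 + 14 = 32
7→4→8→6: 4 + 13 + 14 = 31
7→4→3→1→8→6: 4 + 4 + 9 + 3 + 14 = 34
Shortest: 31.

31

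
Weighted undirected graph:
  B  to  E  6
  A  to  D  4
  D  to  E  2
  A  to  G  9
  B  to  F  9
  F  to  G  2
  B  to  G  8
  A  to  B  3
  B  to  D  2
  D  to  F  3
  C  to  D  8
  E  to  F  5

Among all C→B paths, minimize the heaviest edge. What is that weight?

Checking several routes:
C→D→E→F→G→B: max(8, 2, 5, 2, 8) = 8
C→D→E→B: max(8, 2, 6) = 8
C→D→F→E→B: max(8, 3, 5, 6) = 8
C→D→A→B: max(8, 4, 3) = 8
C→D→F→G→B: max(8, 3, 2, 8) = 8
Best route has worst link 8.

8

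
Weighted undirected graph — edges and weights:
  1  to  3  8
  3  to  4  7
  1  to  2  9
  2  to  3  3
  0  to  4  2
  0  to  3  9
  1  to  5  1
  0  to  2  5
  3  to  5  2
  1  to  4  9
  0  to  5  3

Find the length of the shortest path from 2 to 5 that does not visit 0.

5

Comparing a few candidate routes:
2→3→5: 3 + 2 = 5
2→3→1→5: 3 + 8 + 1 = 12
2→1→5: 9 + 1 = 10
2→1→3→5: 9 + 8 + 2 = 19
Shortest: 5.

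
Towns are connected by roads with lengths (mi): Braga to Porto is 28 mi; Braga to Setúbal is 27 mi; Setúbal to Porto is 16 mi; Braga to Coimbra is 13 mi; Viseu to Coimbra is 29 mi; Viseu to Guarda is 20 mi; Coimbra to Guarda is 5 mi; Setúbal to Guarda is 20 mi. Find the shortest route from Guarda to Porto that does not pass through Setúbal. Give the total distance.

Routes from Guarda to Porto avoiding Setúbal:
Guarda - Coimbra - Braga - Porto: 5 + 13 + 28 = 46
Guarda - Viseu - Coimbra - Braga - Porto: 20 + 29 + 13 + 28 = 90
Shortest: 46 mi.

46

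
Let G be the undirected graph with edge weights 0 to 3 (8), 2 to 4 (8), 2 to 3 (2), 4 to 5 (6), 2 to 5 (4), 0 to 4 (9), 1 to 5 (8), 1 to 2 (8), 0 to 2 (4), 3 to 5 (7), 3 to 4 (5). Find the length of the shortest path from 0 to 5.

8

Checking several routes:
0→3→2→5: 8 + 2 + 4 = 14
0→4→5: 9 + 6 = 15
0→2→5: 4 + 4 = 8
0→2→3→5: 4 + 2 + 7 = 13
The minimum is 8.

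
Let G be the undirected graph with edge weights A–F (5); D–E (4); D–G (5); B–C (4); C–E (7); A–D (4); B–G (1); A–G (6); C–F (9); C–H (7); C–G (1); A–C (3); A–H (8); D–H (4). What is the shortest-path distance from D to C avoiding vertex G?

Some routes from D to C avoiding G:
D -> H -> A -> C: 4 + 8 + 3 = 15
D -> A -> C: 4 + 3 = 7
D -> A -> H -> C: 4 + 8 + 7 = 19
D -> H -> C: 4 + 7 = 11
D -> A -> F -> C: 4 + 5 + 9 = 18
D -> E -> C: 4 + 7 = 11
Best route has total 7.

7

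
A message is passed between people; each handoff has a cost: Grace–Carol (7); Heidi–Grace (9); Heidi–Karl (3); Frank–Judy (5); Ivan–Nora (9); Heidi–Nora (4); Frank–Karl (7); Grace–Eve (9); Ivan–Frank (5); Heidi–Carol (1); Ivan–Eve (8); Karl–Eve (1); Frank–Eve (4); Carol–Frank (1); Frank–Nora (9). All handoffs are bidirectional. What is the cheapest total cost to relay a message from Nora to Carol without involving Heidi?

10

Some routes from Nora to Carol avoiding Heidi:
Nora - Ivan - Eve - Karl - Frank - Carol: 9 + 8 + 1 + 7 + 1 = 26
Nora - Ivan - Frank - Carol: 9 + 5 + 1 = 15
Nora - Ivan - Eve - Frank - Carol: 9 + 8 + 4 + 1 = 22
Nora - Frank - Carol: 9 + 1 = 10
Best route has total 10.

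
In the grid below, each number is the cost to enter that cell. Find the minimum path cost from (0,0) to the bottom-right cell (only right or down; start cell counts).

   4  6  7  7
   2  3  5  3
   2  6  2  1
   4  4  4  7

24

One optimal route is (0,0)→(1,0)→(1,1)→(1,2)→(2,2)→(2,3)→(3,3).
Its cost is 4 + 2 + 3 + 5 + 2 + 1 + 7 = 24.
For comparison, the top-then-right route costs 35.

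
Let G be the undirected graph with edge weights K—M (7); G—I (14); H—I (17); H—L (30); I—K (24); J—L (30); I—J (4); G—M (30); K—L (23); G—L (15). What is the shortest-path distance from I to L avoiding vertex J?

Routes from I to L avoiding J:
I -> K -> L: 24 + 23 = 47
I -> K -> M -> G -> L: 24 + 7 + 30 + 15 = 76
I -> H -> L: 17 + 30 = 47
I -> G -> L: 14 + 15 = 29
I -> G -> M -> K -> L: 14 + 30 + 7 + 23 = 74
The minimum is 29.

29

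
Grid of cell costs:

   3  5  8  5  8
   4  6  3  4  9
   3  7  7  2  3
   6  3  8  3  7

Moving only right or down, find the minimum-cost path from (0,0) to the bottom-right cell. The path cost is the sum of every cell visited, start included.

32

Cheapest: r0c0 → r1c0 → r1c1 → r1c2 → r1c3 → r2c3 → r2c4 → r3c4
  3 + 4 + 6 + 3 + 4 + 2 + 3 + 7 = 32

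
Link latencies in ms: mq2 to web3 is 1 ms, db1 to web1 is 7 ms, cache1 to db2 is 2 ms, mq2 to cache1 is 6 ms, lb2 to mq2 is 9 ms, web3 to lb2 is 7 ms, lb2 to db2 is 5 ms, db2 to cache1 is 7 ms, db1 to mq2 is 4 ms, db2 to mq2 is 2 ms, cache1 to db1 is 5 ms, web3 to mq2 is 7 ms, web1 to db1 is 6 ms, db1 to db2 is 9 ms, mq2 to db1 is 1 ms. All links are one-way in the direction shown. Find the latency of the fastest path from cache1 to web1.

Candidate routes:
cache1→db2→mq2→db1→web1: 2 + 2 + 1 + 7 = 12
cache1→db1→web1: 5 + 7 = 12
The minimum is 12 ms.

12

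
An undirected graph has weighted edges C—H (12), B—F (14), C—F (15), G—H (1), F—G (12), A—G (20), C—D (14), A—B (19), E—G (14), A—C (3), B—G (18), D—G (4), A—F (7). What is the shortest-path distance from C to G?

Checking several routes:
C - D - G: 14 + 4 = 18
C - A - F - G: 3 + 7 + 12 = 22
C - H - G: 12 + 1 = 13
Best route has total 13.

13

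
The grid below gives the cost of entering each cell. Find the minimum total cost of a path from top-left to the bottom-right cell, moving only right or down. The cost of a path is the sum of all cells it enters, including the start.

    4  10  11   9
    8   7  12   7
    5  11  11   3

41

One optimal route is [0,0]→[1,0]→[1,1]→[1,2]→[1,3]→[2,3].
Its cost is 4 + 8 + 7 + 12 + 7 + 3 = 41.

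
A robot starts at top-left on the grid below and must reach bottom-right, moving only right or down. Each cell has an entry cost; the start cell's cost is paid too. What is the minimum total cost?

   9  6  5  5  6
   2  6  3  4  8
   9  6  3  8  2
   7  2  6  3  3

One optimal route is [0,0]→[1,0]→[1,1]→[1,2]→[2,2]→[3,2]→[3,3]→[3,4].
Its cost is 9 + 2 + 6 + 3 + 3 + 6 + 3 + 3 = 35.

35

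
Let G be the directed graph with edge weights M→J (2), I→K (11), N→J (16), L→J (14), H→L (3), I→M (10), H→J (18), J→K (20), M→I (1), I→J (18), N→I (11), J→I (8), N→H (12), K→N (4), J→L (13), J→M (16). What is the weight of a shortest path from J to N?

23

Routes from J to N:
J - I - K - N: 8 + 11 + 4 = 23
J - K - N: 20 + 4 = 24
J - M - I - K - N: 16 + 1 + 11 + 4 = 32
Shortest: 23.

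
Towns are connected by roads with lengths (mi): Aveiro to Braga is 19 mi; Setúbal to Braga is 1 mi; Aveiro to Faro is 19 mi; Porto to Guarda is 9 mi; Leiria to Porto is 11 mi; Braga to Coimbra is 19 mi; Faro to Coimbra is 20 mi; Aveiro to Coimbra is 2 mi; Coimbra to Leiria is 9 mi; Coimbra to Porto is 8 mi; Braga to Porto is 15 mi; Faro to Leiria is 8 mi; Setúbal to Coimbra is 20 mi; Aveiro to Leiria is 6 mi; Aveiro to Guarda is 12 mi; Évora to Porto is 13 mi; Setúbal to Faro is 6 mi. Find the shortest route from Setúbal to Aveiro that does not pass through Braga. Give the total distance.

A few of the Setúbal→Aveiro routes:
Setúbal-Faro-Leiria-Coimbra-Aveiro: 6 + 8 + 9 + 2 = 25
Setúbal-Faro-Leiria-Aveiro: 6 + 8 + 6 = 20
Setúbal-Coimbra-Aveiro: 20 + 2 = 22
Best route has total 20 mi.

20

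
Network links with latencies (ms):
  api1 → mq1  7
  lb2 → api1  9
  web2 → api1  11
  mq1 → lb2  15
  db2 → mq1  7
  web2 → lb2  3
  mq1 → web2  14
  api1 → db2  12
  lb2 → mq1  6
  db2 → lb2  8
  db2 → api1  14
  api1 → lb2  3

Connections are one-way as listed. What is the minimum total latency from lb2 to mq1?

6

Paths from lb2 to mq1:
lb2 - api1 - mq1: 9 + 7 = 16
lb2 - api1 - db2 - mq1: 9 + 12 + 7 = 28
lb2 - mq1: 6
Shortest: 6 ms.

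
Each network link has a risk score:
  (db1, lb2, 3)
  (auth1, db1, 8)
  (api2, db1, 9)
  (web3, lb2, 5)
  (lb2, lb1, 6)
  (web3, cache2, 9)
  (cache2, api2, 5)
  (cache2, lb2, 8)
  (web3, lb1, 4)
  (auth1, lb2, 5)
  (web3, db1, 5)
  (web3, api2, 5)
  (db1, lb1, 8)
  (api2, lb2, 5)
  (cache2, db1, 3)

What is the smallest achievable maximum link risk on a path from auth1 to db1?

5

A few of the auth1→db1 routes:
auth1→lb2→api2→web3→db1: max(5, 5, 5, 5) = 5
auth1→lb2→db1: max(5, 3) = 5
auth1→lb2→web3→db1: max(5, 5, 5) = 5
auth1→lb2→lb1→web3→api2→cache2→db1: max(5, 6, 4, 5, 5, 3) = 6
auth1→lb2→web3→api2→cache2→db1: max(5, 5, 5, 5, 3) = 5
auth1→lb2→api2→cache2→db1: max(5, 5, 5, 3) = 5
The minimum achievable maximum is 5.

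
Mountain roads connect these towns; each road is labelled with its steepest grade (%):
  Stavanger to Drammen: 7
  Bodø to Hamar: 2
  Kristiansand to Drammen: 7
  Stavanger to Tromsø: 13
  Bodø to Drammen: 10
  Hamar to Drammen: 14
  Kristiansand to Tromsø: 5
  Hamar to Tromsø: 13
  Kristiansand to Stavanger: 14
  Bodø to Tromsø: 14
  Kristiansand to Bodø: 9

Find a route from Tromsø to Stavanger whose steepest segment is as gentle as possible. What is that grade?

Comparing a few candidate routes:
Tromsø→Hamar→Bodø→Kristiansand→Drammen→Stavanger: max(13, 2, 9, 7, 7) = 13
Tromsø→Bodø→Drammen→Kristiansand→Stavanger: max(14, 10, 7, 14) = 14
Tromsø→Kristiansand→Bodø→Drammen→Stavanger: max(5, 9, 10, 7) = 10
Tromsø→Stavanger: max(13) = 13
Tromsø→Kristiansand→Drammen→Stavanger: max(5, 7, 7) = 7
Tromsø→Hamar→Bodø→Drammen→Stavanger: max(13, 2, 10, 7) = 13
Smallest bottleneck: 7%.

7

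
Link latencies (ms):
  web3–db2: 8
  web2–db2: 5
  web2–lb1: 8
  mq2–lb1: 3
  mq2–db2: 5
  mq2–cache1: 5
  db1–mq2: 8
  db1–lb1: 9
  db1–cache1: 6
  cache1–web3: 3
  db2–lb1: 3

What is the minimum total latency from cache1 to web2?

A few of the cache1→web2 routes:
cache1 → web3 → db2 → web2: 3 + 8 + 5 = 16
cache1 → mq2 → db2 → web2: 5 + 5 + 5 = 15
cache1 → mq2 → lb1 → db2 → web2: 5 + 3 + 3 + 5 = 16
cache1 → mq2 → lb1 → web2: 5 + 3 + 8 = 16
Shortest: 15 ms.

15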